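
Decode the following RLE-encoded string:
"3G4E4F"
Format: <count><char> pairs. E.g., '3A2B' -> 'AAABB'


Expanding each <count><char> pair:
  3G -> 'GGG'
  4E -> 'EEEE'
  4F -> 'FFFF'

Decoded = GGGEEEEFFFF


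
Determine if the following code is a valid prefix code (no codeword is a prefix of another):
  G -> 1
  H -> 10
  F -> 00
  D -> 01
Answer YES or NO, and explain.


Checking each pair (does one codeword prefix another?):
  G='1' vs H='10': prefix -- VIOLATION

NO -- this is NOT a valid prefix code. G (1) is a prefix of H (10).


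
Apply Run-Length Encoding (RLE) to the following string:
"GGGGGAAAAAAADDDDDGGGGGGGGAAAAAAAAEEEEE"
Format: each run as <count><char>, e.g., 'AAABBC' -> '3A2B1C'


Scanning runs left to right:
  i=0: run of 'G' x 5 -> '5G'
  i=5: run of 'A' x 7 -> '7A'
  i=12: run of 'D' x 5 -> '5D'
  i=17: run of 'G' x 8 -> '8G'
  i=25: run of 'A' x 8 -> '8A'
  i=33: run of 'E' x 5 -> '5E'

RLE = 5G7A5D8G8A5E


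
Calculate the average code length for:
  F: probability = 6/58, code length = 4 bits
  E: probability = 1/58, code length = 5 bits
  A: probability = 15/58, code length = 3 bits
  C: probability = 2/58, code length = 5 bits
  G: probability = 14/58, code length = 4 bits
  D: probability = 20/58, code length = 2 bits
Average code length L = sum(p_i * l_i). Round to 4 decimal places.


Weighted contributions p_i * l_i:
  F: (6/58) * 4 = 24/58
  E: (1/58) * 5 = 5/58
  A: (15/58) * 3 = 45/58
  C: (2/58) * 5 = 10/58
  G: (14/58) * 4 = 56/58
  D: (20/58) * 2 = 40/58
Sum = (24 + 5 + 45 + 10 + 56 + 40)/58 = 180/58

L = 180/58 = 3.1034 bits/symbol


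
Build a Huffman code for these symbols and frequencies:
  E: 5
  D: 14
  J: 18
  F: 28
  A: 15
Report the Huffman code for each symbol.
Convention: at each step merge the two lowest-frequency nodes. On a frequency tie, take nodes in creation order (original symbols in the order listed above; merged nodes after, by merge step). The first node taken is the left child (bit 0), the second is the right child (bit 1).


Huffman tree construction:
Step 1: Merge E(5) + D(14) = 19
Step 2: Merge A(15) + J(18) = 33
Step 3: Merge (E+D)(19) + F(28) = 47
Step 4: Merge (A+J)(33) + ((E+D)+F)(47) = 80
Read each symbol's code off the tree from the root (left child = 0, right child = 1).

Codes:
  E: 100 (length 3)
  D: 101 (length 3)
  J: 01 (length 2)
  F: 11 (length 2)
  A: 00 (length 2)
Average code length: 179/80 = 2.2375 bits/symbol


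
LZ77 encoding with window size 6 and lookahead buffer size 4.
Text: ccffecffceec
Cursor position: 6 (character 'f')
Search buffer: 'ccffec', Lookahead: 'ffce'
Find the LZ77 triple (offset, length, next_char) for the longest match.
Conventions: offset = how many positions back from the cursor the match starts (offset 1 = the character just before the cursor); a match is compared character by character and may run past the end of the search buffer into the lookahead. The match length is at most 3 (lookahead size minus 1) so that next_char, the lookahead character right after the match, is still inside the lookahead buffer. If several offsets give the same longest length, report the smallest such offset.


Try each offset into the search buffer:
  offset=1 (pos 5, char 'c'): match length 0
  offset=2 (pos 4, char 'e'): match length 0
  offset=3 (pos 3, char 'f'): match length 1
  offset=4 (pos 2, char 'f'): match length 2
  offset=5 (pos 1, char 'c'): match length 0
  offset=6 (pos 0, char 'c'): match length 0
Longest match has length 2 at offset 4.
next_char = character at position 6 + 2 = 8 -> 'c'

Best match: offset=4, length=2 (matching 'ff' starting at position 2)
LZ77 triple: (4, 2, 'c')


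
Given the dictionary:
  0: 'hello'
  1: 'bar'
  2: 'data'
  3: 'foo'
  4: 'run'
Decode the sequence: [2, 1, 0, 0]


Look up each index in the dictionary:
  2 -> 'data'
  1 -> 'bar'
  0 -> 'hello'
  0 -> 'hello'

Decoded: "data bar hello hello"


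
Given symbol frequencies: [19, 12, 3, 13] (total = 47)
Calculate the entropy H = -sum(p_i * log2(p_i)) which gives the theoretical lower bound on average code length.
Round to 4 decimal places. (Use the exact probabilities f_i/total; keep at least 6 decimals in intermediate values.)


Per-symbol terms -p_i * log2(p_i) with p_i = f_i/47:
  p = 19/47 = 0.404255: log2(p) = -1.306661, -p*log2(p) = 0.528225
  p = 12/47 = 0.255319: log2(p) = -1.969626, -p*log2(p) = 0.502883
  p = 3/47 = 0.063830: log2(p) = -3.969626, -p*log2(p) = 0.253380
  p = 13/47 = 0.276596: log2(p) = -1.854149, -p*log2(p) = 0.512850
H = 0.528225 + 0.502883 + 0.253380 + 0.512850 = 1.797338

H = 1.7973 bits/symbol


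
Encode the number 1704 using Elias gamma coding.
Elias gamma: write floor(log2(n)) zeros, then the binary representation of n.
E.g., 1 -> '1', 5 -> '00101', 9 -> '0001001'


num_bits = floor(log2(1704)) + 1 = 11
leading_zeros = num_bits - 1 = 10
binary(1704) = 11010101000

Elias gamma(1704) = '0000000000' + '11010101000' = 000000000011010101000 (21 bits)


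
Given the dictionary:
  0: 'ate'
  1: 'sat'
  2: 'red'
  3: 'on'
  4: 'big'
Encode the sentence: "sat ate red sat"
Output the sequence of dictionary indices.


Look up each word in the dictionary:
  'sat' -> 1
  'ate' -> 0
  'red' -> 2
  'sat' -> 1

Encoded: [1, 0, 2, 1]


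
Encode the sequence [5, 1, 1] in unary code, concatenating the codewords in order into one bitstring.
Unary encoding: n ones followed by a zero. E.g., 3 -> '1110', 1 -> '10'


Encode each number as n ones followed by a terminating 0:
  5 -> 111110 (6 bits)
  1 -> 10 (2 bits)
  1 -> 10 (2 bits)
Total length = 6 + 2 + 2 = 10 bits.

Unary([5, 1, 1]) = 1111101010 (10 bits)


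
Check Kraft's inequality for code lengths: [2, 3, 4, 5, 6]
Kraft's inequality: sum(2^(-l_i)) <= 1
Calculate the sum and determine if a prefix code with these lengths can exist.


Sum = 2^(-2) + 2^(-3) + 2^(-4) + 2^(-5) + 2^(-6)
    = 0.25 + 0.125 + 0.0625 + 0.03125 + 0.015625
    = 31/64 = 0.484375
Since 0.484375 <= 1, Kraft's inequality IS satisfied.
A prefix code with these lengths CAN exist.

Kraft sum = 0.484375. Satisfied.


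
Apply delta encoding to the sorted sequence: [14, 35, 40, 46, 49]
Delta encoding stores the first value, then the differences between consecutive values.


First value: 14
Deltas:
  35 - 14 = 21
  40 - 35 = 5
  46 - 40 = 6
  49 - 46 = 3


Delta encoded: [14, 21, 5, 6, 3]


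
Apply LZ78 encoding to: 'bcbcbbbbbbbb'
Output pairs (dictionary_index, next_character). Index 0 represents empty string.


LZ78 encoding steps:
Dictionary: {0: ''}
Step 1: w='' (idx 0), next='b' -> output (0, 'b'), add 'b' as idx 1
Step 2: w='' (idx 0), next='c' -> output (0, 'c'), add 'c' as idx 2
Step 3: w='b' (idx 1), next='c' -> output (1, 'c'), add 'bc' as idx 3
Step 4: w='b' (idx 1), next='b' -> output (1, 'b'), add 'bb' as idx 4
Step 5: w='bb' (idx 4), next='b' -> output (4, 'b'), add 'bbb' as idx 5
Step 6: w='bbb' (idx 5), end of input -> output (5, '')


Encoded: [(0, 'b'), (0, 'c'), (1, 'c'), (1, 'b'), (4, 'b'), (5, '')]


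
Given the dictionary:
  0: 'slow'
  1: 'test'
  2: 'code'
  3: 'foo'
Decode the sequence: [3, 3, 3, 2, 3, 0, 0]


Look up each index in the dictionary:
  3 -> 'foo'
  3 -> 'foo'
  3 -> 'foo'
  2 -> 'code'
  3 -> 'foo'
  0 -> 'slow'
  0 -> 'slow'

Decoded: "foo foo foo code foo slow slow"


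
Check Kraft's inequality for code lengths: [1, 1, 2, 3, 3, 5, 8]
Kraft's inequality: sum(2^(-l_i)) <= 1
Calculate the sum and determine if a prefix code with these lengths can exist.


Sum = 2^(-1) + 2^(-1) + 2^(-2) + 2^(-3) + 2^(-3) + 2^(-5) + 2^(-8)
    = 0.5 + 0.5 + 0.25 + 0.125 + 0.125 + 0.03125 + 0.00390625
    = 393/256 = 1.53515625
Since 1.53515625 > 1, Kraft's inequality is NOT satisfied.
A prefix code with these lengths CANNOT exist.

Kraft sum = 1.53515625. Not satisfied.


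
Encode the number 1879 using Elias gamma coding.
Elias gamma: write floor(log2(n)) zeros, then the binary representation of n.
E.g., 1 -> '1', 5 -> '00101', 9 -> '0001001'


num_bits = floor(log2(1879)) + 1 = 11
leading_zeros = num_bits - 1 = 10
binary(1879) = 11101010111

Elias gamma(1879) = '0000000000' + '11101010111' = 000000000011101010111 (21 bits)


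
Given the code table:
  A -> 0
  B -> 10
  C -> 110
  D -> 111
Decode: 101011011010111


Decoding:
10 -> B
10 -> B
110 -> C
110 -> C
10 -> B
111 -> D


Result: BBCCBD


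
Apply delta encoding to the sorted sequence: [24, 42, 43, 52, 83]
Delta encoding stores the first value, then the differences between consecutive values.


First value: 24
Deltas:
  42 - 24 = 18
  43 - 42 = 1
  52 - 43 = 9
  83 - 52 = 31


Delta encoded: [24, 18, 1, 9, 31]


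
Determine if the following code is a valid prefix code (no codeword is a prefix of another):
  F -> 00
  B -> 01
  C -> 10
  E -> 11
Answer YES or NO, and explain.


Checking each pair (does one codeword prefix another?):
  F='00' vs B='01': no prefix
  F='00' vs C='10': no prefix
  F='00' vs E='11': no prefix
  B='01' vs F='00': no prefix
  B='01' vs C='10': no prefix
  B='01' vs E='11': no prefix
  C='10' vs F='00': no prefix
  C='10' vs B='01': no prefix
  C='10' vs E='11': no prefix
  E='11' vs F='00': no prefix
  E='11' vs B='01': no prefix
  E='11' vs C='10': no prefix
No violation found over all pairs.

YES -- this is a valid prefix code. No codeword is a prefix of any other codeword.


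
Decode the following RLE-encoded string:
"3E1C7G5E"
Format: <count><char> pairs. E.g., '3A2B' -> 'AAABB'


Expanding each <count><char> pair:
  3E -> 'EEE'
  1C -> 'C'
  7G -> 'GGGGGGG'
  5E -> 'EEEEE'

Decoded = EEECGGGGGGGEEEEE


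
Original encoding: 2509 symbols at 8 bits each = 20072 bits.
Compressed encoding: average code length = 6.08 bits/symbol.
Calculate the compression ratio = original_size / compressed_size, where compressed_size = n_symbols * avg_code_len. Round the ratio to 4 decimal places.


original_size = n_symbols * orig_bits = 2509 * 8 = 20072 bits
compressed_size = n_symbols * avg_code_len = 2509 * 6.08 = 15254.72 bits
ratio = original_size / compressed_size = 20072 / 15254.72 = 1.3158

Compression ratio = 1.3158


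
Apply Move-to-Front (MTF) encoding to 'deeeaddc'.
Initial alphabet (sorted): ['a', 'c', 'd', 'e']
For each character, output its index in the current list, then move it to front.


MTF encoding:
'd': index 2 in ['a', 'c', 'd', 'e'] -> ['d', 'a', 'c', 'e']
'e': index 3 in ['d', 'a', 'c', 'e'] -> ['e', 'd', 'a', 'c']
'e': index 0 in ['e', 'd', 'a', 'c'] -> ['e', 'd', 'a', 'c']
'e': index 0 in ['e', 'd', 'a', 'c'] -> ['e', 'd', 'a', 'c']
'a': index 2 in ['e', 'd', 'a', 'c'] -> ['a', 'e', 'd', 'c']
'd': index 2 in ['a', 'e', 'd', 'c'] -> ['d', 'a', 'e', 'c']
'd': index 0 in ['d', 'a', 'e', 'c'] -> ['d', 'a', 'e', 'c']
'c': index 3 in ['d', 'a', 'e', 'c'] -> ['c', 'd', 'a', 'e']


Output: [2, 3, 0, 0, 2, 2, 0, 3]


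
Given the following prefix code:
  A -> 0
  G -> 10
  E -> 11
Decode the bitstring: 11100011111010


Decoding step by step:
Bits 11 -> E
Bits 10 -> G
Bits 0 -> A
Bits 0 -> A
Bits 11 -> E
Bits 11 -> E
Bits 10 -> G
Bits 10 -> G


Decoded message: EGAAEEGG


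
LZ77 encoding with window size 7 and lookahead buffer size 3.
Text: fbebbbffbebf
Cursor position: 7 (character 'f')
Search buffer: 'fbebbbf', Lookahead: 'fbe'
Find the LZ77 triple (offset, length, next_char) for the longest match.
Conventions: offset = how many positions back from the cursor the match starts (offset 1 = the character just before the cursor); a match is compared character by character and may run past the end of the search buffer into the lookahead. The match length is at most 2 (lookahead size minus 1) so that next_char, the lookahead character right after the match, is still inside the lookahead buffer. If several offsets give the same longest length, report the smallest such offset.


Try each offset into the search buffer:
  offset=1 (pos 6, char 'f'): match length 1
  offset=2 (pos 5, char 'b'): match length 0
  offset=3 (pos 4, char 'b'): match length 0
  offset=4 (pos 3, char 'b'): match length 0
  offset=5 (pos 2, char 'e'): match length 0
  offset=6 (pos 1, char 'b'): match length 0
  offset=7 (pos 0, char 'f'): match length 2
Longest match has length 2 at offset 7.
next_char = character at position 7 + 2 = 9 -> 'e'

Best match: offset=7, length=2 (matching 'fb' starting at position 0)
LZ77 triple: (7, 2, 'e')


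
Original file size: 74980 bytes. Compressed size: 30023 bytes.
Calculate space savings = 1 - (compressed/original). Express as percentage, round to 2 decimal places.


ratio = compressed/original = 30023/74980 = 0.400413
savings = 1 - ratio = 1 - 0.400413 = 0.599587
as a percentage: 0.599587 * 100 = 59.96%

Space savings = 1 - 30023/74980 = 59.96%


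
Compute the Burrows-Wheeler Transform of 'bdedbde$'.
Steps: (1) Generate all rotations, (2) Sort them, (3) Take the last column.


Rotations (sorted):
  0: $bdedbde -> last char: e
  1: bde$bded -> last char: d
  2: bdedbde$ -> last char: $
  3: dbde$bde -> last char: e
  4: de$bdedb -> last char: b
  5: dedbde$b -> last char: b
  6: e$bdedbd -> last char: d
  7: edbde$bd -> last char: d


BWT = ed$ebbdd


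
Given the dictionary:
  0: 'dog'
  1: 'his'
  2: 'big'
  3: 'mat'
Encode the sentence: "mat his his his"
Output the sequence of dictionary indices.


Look up each word in the dictionary:
  'mat' -> 3
  'his' -> 1
  'his' -> 1
  'his' -> 1

Encoded: [3, 1, 1, 1]


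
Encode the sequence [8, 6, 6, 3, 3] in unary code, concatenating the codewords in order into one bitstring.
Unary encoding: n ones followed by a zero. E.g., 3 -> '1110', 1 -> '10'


Encode each number as n ones followed by a terminating 0:
  8 -> 111111110 (9 bits)
  6 -> 1111110 (7 bits)
  6 -> 1111110 (7 bits)
  3 -> 1110 (4 bits)
  3 -> 1110 (4 bits)
Total length = 9 + 7 + 7 + 4 + 4 = 31 bits.

Unary([8, 6, 6, 3, 3]) = 1111111101111110111111011101110 (31 bits)


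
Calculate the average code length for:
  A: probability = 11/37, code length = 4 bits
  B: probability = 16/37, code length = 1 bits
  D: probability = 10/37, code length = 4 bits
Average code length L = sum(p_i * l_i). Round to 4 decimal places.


Weighted contributions p_i * l_i:
  A: (11/37) * 4 = 44/37
  B: (16/37) * 1 = 16/37
  D: (10/37) * 4 = 40/37
Sum = (44 + 16 + 40)/37 = 100/37

L = 100/37 = 2.7027 bits/symbol


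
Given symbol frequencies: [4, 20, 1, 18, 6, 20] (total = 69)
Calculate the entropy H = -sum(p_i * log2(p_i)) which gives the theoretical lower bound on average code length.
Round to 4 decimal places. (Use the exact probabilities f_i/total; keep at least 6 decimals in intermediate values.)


Per-symbol terms -p_i * log2(p_i) with p_i = f_i/69:
  p = 4/69 = 0.057971: log2(p) = -4.108524, -p*log2(p) = 0.238175
  p = 20/69 = 0.289855: log2(p) = -1.786596, -p*log2(p) = 0.517854
  p = 1/69 = 0.014493: log2(p) = -6.108524, -p*log2(p) = 0.088529
  p = 18/69 = 0.260870: log2(p) = -1.938599, -p*log2(p) = 0.505722
  p = 6/69 = 0.086957: log2(p) = -3.523562, -p*log2(p) = 0.306397
  p = 20/69 = 0.289855: log2(p) = -1.786596, -p*log2(p) = 0.517854
H = 0.238175 + 0.517854 + 0.088529 + 0.505722 + 0.306397 + 0.517854 = 2.174531

H = 2.1745 bits/symbol


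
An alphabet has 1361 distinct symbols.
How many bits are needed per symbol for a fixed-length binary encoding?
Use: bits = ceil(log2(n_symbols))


log2(1361) = 10.4105
Bracket: 2^10 = 1024 < 1361 <= 2^11 = 2048
So ceil(log2(1361)) = 11

bits = ceil(log2(1361)) = ceil(10.4105) = 11 bits


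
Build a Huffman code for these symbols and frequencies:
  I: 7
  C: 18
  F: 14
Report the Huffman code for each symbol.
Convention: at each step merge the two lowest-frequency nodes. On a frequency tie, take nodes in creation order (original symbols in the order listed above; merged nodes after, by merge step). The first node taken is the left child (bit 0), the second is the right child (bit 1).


Huffman tree construction:
Step 1: Merge I(7) + F(14) = 21
Step 2: Merge C(18) + (I+F)(21) = 39
Read each symbol's code off the tree from the root (left child = 0, right child = 1).

Codes:
  I: 10 (length 2)
  C: 0 (length 1)
  F: 11 (length 2)
Average code length: 60/39 = 1.5385 bits/symbol


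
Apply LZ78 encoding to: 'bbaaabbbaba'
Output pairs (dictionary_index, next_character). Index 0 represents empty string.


LZ78 encoding steps:
Dictionary: {0: ''}
Step 1: w='' (idx 0), next='b' -> output (0, 'b'), add 'b' as idx 1
Step 2: w='b' (idx 1), next='a' -> output (1, 'a'), add 'ba' as idx 2
Step 3: w='' (idx 0), next='a' -> output (0, 'a'), add 'a' as idx 3
Step 4: w='a' (idx 3), next='b' -> output (3, 'b'), add 'ab' as idx 4
Step 5: w='b' (idx 1), next='b' -> output (1, 'b'), add 'bb' as idx 5
Step 6: w='ab' (idx 4), next='a' -> output (4, 'a'), add 'aba' as idx 6


Encoded: [(0, 'b'), (1, 'a'), (0, 'a'), (3, 'b'), (1, 'b'), (4, 'a')]


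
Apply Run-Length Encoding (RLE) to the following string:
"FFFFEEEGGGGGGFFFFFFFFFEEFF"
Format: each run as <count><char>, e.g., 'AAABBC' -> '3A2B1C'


Scanning runs left to right:
  i=0: run of 'F' x 4 -> '4F'
  i=4: run of 'E' x 3 -> '3E'
  i=7: run of 'G' x 6 -> '6G'
  i=13: run of 'F' x 9 -> '9F'
  i=22: run of 'E' x 2 -> '2E'
  i=24: run of 'F' x 2 -> '2F'

RLE = 4F3E6G9F2E2F


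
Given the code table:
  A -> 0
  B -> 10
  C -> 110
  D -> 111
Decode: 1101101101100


Decoding:
110 -> C
110 -> C
110 -> C
110 -> C
0 -> A


Result: CCCCA


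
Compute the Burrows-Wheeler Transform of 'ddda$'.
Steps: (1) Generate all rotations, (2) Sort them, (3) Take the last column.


Rotations (sorted):
  0: $ddda -> last char: a
  1: a$ddd -> last char: d
  2: da$dd -> last char: d
  3: dda$d -> last char: d
  4: ddda$ -> last char: $


BWT = addd$


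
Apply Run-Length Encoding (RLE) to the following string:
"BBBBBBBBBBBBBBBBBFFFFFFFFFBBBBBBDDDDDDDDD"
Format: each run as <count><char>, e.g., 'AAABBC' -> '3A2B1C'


Scanning runs left to right:
  i=0: run of 'B' x 17 -> '17B'
  i=17: run of 'F' x 9 -> '9F'
  i=26: run of 'B' x 6 -> '6B'
  i=32: run of 'D' x 9 -> '9D'

RLE = 17B9F6B9D


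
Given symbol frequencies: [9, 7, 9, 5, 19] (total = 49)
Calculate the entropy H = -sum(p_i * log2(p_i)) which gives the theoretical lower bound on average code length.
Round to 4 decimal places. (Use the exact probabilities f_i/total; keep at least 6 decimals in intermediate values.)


Per-symbol terms -p_i * log2(p_i) with p_i = f_i/49:
  p = 9/49 = 0.183673: log2(p) = -2.444785, -p*log2(p) = 0.449042
  p = 7/49 = 0.142857: log2(p) = -2.807355, -p*log2(p) = 0.401051
  p = 9/49 = 0.183673: log2(p) = -2.444785, -p*log2(p) = 0.449042
  p = 5/49 = 0.102041: log2(p) = -3.292782, -p*log2(p) = 0.335998
  p = 19/49 = 0.387755: log2(p) = -1.366782, -p*log2(p) = 0.529977
H = 0.449042 + 0.401051 + 0.449042 + 0.335998 + 0.529977 = 2.165110

H = 2.1651 bits/symbol


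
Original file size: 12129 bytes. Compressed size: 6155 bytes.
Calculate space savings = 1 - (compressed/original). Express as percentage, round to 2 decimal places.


ratio = compressed/original = 6155/12129 = 0.507461
savings = 1 - ratio = 1 - 0.507461 = 0.492539
as a percentage: 0.492539 * 100 = 49.25%

Space savings = 1 - 6155/12129 = 49.25%


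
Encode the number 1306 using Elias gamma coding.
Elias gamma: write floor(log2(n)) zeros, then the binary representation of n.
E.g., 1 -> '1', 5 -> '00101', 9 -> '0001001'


num_bits = floor(log2(1306)) + 1 = 11
leading_zeros = num_bits - 1 = 10
binary(1306) = 10100011010

Elias gamma(1306) = '0000000000' + '10100011010' = 000000000010100011010 (21 bits)


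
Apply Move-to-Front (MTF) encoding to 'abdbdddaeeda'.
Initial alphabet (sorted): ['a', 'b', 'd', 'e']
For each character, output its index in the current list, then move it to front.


MTF encoding:
'a': index 0 in ['a', 'b', 'd', 'e'] -> ['a', 'b', 'd', 'e']
'b': index 1 in ['a', 'b', 'd', 'e'] -> ['b', 'a', 'd', 'e']
'd': index 2 in ['b', 'a', 'd', 'e'] -> ['d', 'b', 'a', 'e']
'b': index 1 in ['d', 'b', 'a', 'e'] -> ['b', 'd', 'a', 'e']
'd': index 1 in ['b', 'd', 'a', 'e'] -> ['d', 'b', 'a', 'e']
'd': index 0 in ['d', 'b', 'a', 'e'] -> ['d', 'b', 'a', 'e']
'd': index 0 in ['d', 'b', 'a', 'e'] -> ['d', 'b', 'a', 'e']
'a': index 2 in ['d', 'b', 'a', 'e'] -> ['a', 'd', 'b', 'e']
'e': index 3 in ['a', 'd', 'b', 'e'] -> ['e', 'a', 'd', 'b']
'e': index 0 in ['e', 'a', 'd', 'b'] -> ['e', 'a', 'd', 'b']
'd': index 2 in ['e', 'a', 'd', 'b'] -> ['d', 'e', 'a', 'b']
'a': index 2 in ['d', 'e', 'a', 'b'] -> ['a', 'd', 'e', 'b']


Output: [0, 1, 2, 1, 1, 0, 0, 2, 3, 0, 2, 2]


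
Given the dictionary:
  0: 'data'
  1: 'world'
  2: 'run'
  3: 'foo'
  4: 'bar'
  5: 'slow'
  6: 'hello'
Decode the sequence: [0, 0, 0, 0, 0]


Look up each index in the dictionary:
  0 -> 'data'
  0 -> 'data'
  0 -> 'data'
  0 -> 'data'
  0 -> 'data'

Decoded: "data data data data data"


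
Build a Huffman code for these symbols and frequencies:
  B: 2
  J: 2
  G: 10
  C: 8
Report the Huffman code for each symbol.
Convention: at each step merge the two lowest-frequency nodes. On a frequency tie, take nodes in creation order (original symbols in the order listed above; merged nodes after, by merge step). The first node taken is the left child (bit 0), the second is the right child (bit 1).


Huffman tree construction:
Step 1: Merge B(2) + J(2) = 4
Step 2: Merge (B+J)(4) + C(8) = 12
Step 3: Merge G(10) + ((B+J)+C)(12) = 22
Read each symbol's code off the tree from the root (left child = 0, right child = 1).

Codes:
  B: 100 (length 3)
  J: 101 (length 3)
  G: 0 (length 1)
  C: 11 (length 2)
Average code length: 38/22 = 1.7273 bits/symbol


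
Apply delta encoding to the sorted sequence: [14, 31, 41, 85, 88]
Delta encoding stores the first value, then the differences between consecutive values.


First value: 14
Deltas:
  31 - 14 = 17
  41 - 31 = 10
  85 - 41 = 44
  88 - 85 = 3


Delta encoded: [14, 17, 10, 44, 3]


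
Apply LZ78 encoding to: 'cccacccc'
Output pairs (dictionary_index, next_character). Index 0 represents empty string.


LZ78 encoding steps:
Dictionary: {0: ''}
Step 1: w='' (idx 0), next='c' -> output (0, 'c'), add 'c' as idx 1
Step 2: w='c' (idx 1), next='c' -> output (1, 'c'), add 'cc' as idx 2
Step 3: w='' (idx 0), next='a' -> output (0, 'a'), add 'a' as idx 3
Step 4: w='cc' (idx 2), next='c' -> output (2, 'c'), add 'ccc' as idx 4
Step 5: w='c' (idx 1), end of input -> output (1, '')


Encoded: [(0, 'c'), (1, 'c'), (0, 'a'), (2, 'c'), (1, '')]


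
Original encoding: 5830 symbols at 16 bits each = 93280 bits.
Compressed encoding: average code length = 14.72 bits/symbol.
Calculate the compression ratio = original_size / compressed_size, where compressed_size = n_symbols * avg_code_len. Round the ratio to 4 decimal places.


original_size = n_symbols * orig_bits = 5830 * 16 = 93280 bits
compressed_size = n_symbols * avg_code_len = 5830 * 14.72 = 85817.6 bits
ratio = original_size / compressed_size = 93280 / 85817.6 = 1.087

Compression ratio = 1.087


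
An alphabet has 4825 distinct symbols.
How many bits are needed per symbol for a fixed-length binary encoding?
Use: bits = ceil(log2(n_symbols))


log2(4825) = 12.2363
Bracket: 2^12 = 4096 < 4825 <= 2^13 = 8192
So ceil(log2(4825)) = 13

bits = ceil(log2(4825)) = ceil(12.2363) = 13 bits


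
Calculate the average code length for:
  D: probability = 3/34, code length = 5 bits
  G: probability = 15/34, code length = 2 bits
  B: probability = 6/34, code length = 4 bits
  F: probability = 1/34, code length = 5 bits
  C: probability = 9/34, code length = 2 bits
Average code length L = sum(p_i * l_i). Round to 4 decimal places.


Weighted contributions p_i * l_i:
  D: (3/34) * 5 = 15/34
  G: (15/34) * 2 = 30/34
  B: (6/34) * 4 = 24/34
  F: (1/34) * 5 = 5/34
  C: (9/34) * 2 = 18/34
Sum = (15 + 30 + 24 + 5 + 18)/34 = 92/34

L = 92/34 = 2.7059 bits/symbol


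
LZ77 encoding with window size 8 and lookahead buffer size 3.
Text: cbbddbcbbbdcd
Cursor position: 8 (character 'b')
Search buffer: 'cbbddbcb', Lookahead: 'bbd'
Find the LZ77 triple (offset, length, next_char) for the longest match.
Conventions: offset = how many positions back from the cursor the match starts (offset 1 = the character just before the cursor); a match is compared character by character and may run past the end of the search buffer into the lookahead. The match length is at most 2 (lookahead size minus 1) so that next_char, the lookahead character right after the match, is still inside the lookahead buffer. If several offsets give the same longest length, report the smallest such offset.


Try each offset into the search buffer:
  offset=1 (pos 7, char 'b'): match length 2
  offset=2 (pos 6, char 'c'): match length 0
  offset=3 (pos 5, char 'b'): match length 1
  offset=4 (pos 4, char 'd'): match length 0
  offset=5 (pos 3, char 'd'): match length 0
  offset=6 (pos 2, char 'b'): match length 1
  offset=7 (pos 1, char 'b'): match length 2
  offset=8 (pos 0, char 'c'): match length 0
Longest match has length 2, found at offsets 1, 7; take the smallest, offset 1.
next_char = character at position 8 + 2 = 10 -> 'd'

Best match: offset=1, length=2 (matching 'bb' starting at position 7)
LZ77 triple: (1, 2, 'd')


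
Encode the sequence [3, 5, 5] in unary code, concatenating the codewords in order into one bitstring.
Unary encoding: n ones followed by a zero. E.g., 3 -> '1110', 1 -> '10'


Encode each number as n ones followed by a terminating 0:
  3 -> 1110 (4 bits)
  5 -> 111110 (6 bits)
  5 -> 111110 (6 bits)
Total length = 4 + 6 + 6 = 16 bits.

Unary([3, 5, 5]) = 1110111110111110 (16 bits)


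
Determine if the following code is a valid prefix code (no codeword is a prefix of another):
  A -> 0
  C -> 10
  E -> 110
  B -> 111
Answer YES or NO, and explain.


Checking each pair (does one codeword prefix another?):
  A='0' vs C='10': no prefix
  A='0' vs E='110': no prefix
  A='0' vs B='111': no prefix
  C='10' vs A='0': no prefix
  C='10' vs E='110': no prefix
  C='10' vs B='111': no prefix
  E='110' vs A='0': no prefix
  E='110' vs C='10': no prefix
  E='110' vs B='111': no prefix
  B='111' vs A='0': no prefix
  B='111' vs C='10': no prefix
  B='111' vs E='110': no prefix
No violation found over all pairs.

YES -- this is a valid prefix code. No codeword is a prefix of any other codeword.


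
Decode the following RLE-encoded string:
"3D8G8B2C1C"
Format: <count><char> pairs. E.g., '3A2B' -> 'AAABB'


Expanding each <count><char> pair:
  3D -> 'DDD'
  8G -> 'GGGGGGGG'
  8B -> 'BBBBBBBB'
  2C -> 'CC'
  1C -> 'C'

Decoded = DDDGGGGGGGGBBBBBBBBCCC


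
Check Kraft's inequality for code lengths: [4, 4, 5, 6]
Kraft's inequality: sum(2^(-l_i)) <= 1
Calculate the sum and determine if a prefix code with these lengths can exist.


Sum = 2^(-4) + 2^(-4) + 2^(-5) + 2^(-6)
    = 0.0625 + 0.0625 + 0.03125 + 0.015625
    = 11/64 = 0.171875
Since 0.171875 <= 1, Kraft's inequality IS satisfied.
A prefix code with these lengths CAN exist.

Kraft sum = 0.171875. Satisfied.


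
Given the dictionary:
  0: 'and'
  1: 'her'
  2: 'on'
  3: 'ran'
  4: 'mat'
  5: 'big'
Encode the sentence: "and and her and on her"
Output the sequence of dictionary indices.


Look up each word in the dictionary:
  'and' -> 0
  'and' -> 0
  'her' -> 1
  'and' -> 0
  'on' -> 2
  'her' -> 1

Encoded: [0, 0, 1, 0, 2, 1]


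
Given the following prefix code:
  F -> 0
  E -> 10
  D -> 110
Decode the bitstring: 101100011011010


Decoding step by step:
Bits 10 -> E
Bits 110 -> D
Bits 0 -> F
Bits 0 -> F
Bits 110 -> D
Bits 110 -> D
Bits 10 -> E


Decoded message: EDFFDDE


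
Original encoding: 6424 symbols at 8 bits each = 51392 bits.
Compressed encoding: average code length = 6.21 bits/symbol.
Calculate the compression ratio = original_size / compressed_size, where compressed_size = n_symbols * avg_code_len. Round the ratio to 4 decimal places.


original_size = n_symbols * orig_bits = 6424 * 8 = 51392 bits
compressed_size = n_symbols * avg_code_len = 6424 * 6.21 = 39893.04 bits
ratio = original_size / compressed_size = 51392 / 39893.04 = 1.2882

Compression ratio = 1.2882


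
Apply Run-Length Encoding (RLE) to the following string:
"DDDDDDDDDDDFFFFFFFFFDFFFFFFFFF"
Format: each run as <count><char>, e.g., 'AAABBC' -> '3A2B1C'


Scanning runs left to right:
  i=0: run of 'D' x 11 -> '11D'
  i=11: run of 'F' x 9 -> '9F'
  i=20: run of 'D' x 1 -> '1D'
  i=21: run of 'F' x 9 -> '9F'

RLE = 11D9F1D9F


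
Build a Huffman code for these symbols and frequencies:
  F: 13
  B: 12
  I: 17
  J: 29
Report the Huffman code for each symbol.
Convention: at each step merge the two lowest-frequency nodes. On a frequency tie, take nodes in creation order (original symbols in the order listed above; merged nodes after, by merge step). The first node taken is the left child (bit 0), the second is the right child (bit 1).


Huffman tree construction:
Step 1: Merge B(12) + F(13) = 25
Step 2: Merge I(17) + (B+F)(25) = 42
Step 3: Merge J(29) + (I+(B+F))(42) = 71
Read each symbol's code off the tree from the root (left child = 0, right child = 1).

Codes:
  F: 111 (length 3)
  B: 110 (length 3)
  I: 10 (length 2)
  J: 0 (length 1)
Average code length: 138/71 = 1.9437 bits/symbol


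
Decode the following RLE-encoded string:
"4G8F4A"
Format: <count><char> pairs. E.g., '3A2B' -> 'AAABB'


Expanding each <count><char> pair:
  4G -> 'GGGG'
  8F -> 'FFFFFFFF'
  4A -> 'AAAA'

Decoded = GGGGFFFFFFFFAAAA


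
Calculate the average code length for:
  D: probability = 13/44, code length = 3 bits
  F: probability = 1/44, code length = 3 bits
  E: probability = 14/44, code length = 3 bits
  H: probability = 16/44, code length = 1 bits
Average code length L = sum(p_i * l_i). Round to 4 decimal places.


Weighted contributions p_i * l_i:
  D: (13/44) * 3 = 39/44
  F: (1/44) * 3 = 3/44
  E: (14/44) * 3 = 42/44
  H: (16/44) * 1 = 16/44
Sum = (39 + 3 + 42 + 16)/44 = 100/44

L = 100/44 = 2.2727 bits/symbol


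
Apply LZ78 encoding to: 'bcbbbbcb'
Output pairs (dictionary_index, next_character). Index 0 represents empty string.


LZ78 encoding steps:
Dictionary: {0: ''}
Step 1: w='' (idx 0), next='b' -> output (0, 'b'), add 'b' as idx 1
Step 2: w='' (idx 0), next='c' -> output (0, 'c'), add 'c' as idx 2
Step 3: w='b' (idx 1), next='b' -> output (1, 'b'), add 'bb' as idx 3
Step 4: w='bb' (idx 3), next='c' -> output (3, 'c'), add 'bbc' as idx 4
Step 5: w='b' (idx 1), end of input -> output (1, '')


Encoded: [(0, 'b'), (0, 'c'), (1, 'b'), (3, 'c'), (1, '')]


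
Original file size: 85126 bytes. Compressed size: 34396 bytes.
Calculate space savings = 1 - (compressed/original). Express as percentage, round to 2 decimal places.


ratio = compressed/original = 34396/85126 = 0.40406
savings = 1 - ratio = 1 - 0.40406 = 0.59594
as a percentage: 0.59594 * 100 = 59.59%

Space savings = 1 - 34396/85126 = 59.59%


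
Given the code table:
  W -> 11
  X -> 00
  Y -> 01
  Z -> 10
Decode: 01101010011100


Decoding:
01 -> Y
10 -> Z
10 -> Z
10 -> Z
01 -> Y
11 -> W
00 -> X


Result: YZZZYWX


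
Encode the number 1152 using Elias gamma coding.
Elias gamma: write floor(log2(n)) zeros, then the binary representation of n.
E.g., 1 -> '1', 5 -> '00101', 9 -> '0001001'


num_bits = floor(log2(1152)) + 1 = 11
leading_zeros = num_bits - 1 = 10
binary(1152) = 10010000000

Elias gamma(1152) = '0000000000' + '10010000000' = 000000000010010000000 (21 bits)


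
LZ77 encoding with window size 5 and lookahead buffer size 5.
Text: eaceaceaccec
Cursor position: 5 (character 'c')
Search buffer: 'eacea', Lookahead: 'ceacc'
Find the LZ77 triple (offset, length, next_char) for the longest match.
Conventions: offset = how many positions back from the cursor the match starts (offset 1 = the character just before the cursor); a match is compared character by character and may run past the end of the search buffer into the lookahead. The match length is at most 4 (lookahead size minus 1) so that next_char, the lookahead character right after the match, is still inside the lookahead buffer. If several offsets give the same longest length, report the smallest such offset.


Try each offset into the search buffer:
  offset=1 (pos 4, char 'a'): match length 0
  offset=2 (pos 3, char 'e'): match length 0
  offset=3 (pos 2, char 'c'): match length 4
  offset=4 (pos 1, char 'a'): match length 0
  offset=5 (pos 0, char 'e'): match length 0
Longest match has length 4 at offset 3.
next_char = character at position 5 + 4 = 9 -> 'c'

Best match: offset=3, length=4 (matching 'ceac' starting at position 2)
LZ77 triple: (3, 4, 'c')


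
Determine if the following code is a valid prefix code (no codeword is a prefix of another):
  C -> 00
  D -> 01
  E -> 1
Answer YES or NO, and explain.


Checking each pair (does one codeword prefix another?):
  C='00' vs D='01': no prefix
  C='00' vs E='1': no prefix
  D='01' vs C='00': no prefix
  D='01' vs E='1': no prefix
  E='1' vs C='00': no prefix
  E='1' vs D='01': no prefix
No violation found over all pairs.

YES -- this is a valid prefix code. No codeword is a prefix of any other codeword.


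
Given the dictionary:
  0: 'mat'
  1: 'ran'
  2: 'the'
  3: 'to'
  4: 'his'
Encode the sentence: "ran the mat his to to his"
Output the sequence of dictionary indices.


Look up each word in the dictionary:
  'ran' -> 1
  'the' -> 2
  'mat' -> 0
  'his' -> 4
  'to' -> 3
  'to' -> 3
  'his' -> 4

Encoded: [1, 2, 0, 4, 3, 3, 4]


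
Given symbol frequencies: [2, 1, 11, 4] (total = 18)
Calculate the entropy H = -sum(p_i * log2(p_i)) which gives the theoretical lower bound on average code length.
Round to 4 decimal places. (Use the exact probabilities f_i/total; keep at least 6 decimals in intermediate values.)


Per-symbol terms -p_i * log2(p_i) with p_i = f_i/18:
  p = 2/18 = 0.111111: log2(p) = -3.169925, -p*log2(p) = 0.352214
  p = 1/18 = 0.055556: log2(p) = -4.169925, -p*log2(p) = 0.231663
  p = 11/18 = 0.611111: log2(p) = -0.710493, -p*log2(p) = 0.434190
  p = 4/18 = 0.222222: log2(p) = -2.169925, -p*log2(p) = 0.482206
H = 0.352214 + 0.231663 + 0.434190 + 0.482206 = 1.500273

H = 1.5003 bits/symbol


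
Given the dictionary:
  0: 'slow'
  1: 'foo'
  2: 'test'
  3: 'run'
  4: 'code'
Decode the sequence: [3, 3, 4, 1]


Look up each index in the dictionary:
  3 -> 'run'
  3 -> 'run'
  4 -> 'code'
  1 -> 'foo'

Decoded: "run run code foo"


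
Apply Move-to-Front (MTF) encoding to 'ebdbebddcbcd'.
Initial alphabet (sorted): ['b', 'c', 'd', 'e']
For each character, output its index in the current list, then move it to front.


MTF encoding:
'e': index 3 in ['b', 'c', 'd', 'e'] -> ['e', 'b', 'c', 'd']
'b': index 1 in ['e', 'b', 'c', 'd'] -> ['b', 'e', 'c', 'd']
'd': index 3 in ['b', 'e', 'c', 'd'] -> ['d', 'b', 'e', 'c']
'b': index 1 in ['d', 'b', 'e', 'c'] -> ['b', 'd', 'e', 'c']
'e': index 2 in ['b', 'd', 'e', 'c'] -> ['e', 'b', 'd', 'c']
'b': index 1 in ['e', 'b', 'd', 'c'] -> ['b', 'e', 'd', 'c']
'd': index 2 in ['b', 'e', 'd', 'c'] -> ['d', 'b', 'e', 'c']
'd': index 0 in ['d', 'b', 'e', 'c'] -> ['d', 'b', 'e', 'c']
'c': index 3 in ['d', 'b', 'e', 'c'] -> ['c', 'd', 'b', 'e']
'b': index 2 in ['c', 'd', 'b', 'e'] -> ['b', 'c', 'd', 'e']
'c': index 1 in ['b', 'c', 'd', 'e'] -> ['c', 'b', 'd', 'e']
'd': index 2 in ['c', 'b', 'd', 'e'] -> ['d', 'c', 'b', 'e']


Output: [3, 1, 3, 1, 2, 1, 2, 0, 3, 2, 1, 2]


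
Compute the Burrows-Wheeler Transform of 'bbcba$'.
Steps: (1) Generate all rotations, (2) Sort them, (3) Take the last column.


Rotations (sorted):
  0: $bbcba -> last char: a
  1: a$bbcb -> last char: b
  2: ba$bbc -> last char: c
  3: bbcba$ -> last char: $
  4: bcba$b -> last char: b
  5: cba$bb -> last char: b


BWT = abc$bb


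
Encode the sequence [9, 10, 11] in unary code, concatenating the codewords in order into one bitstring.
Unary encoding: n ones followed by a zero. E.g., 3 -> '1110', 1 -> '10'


Encode each number as n ones followed by a terminating 0:
  9 -> 1111111110 (10 bits)
  10 -> 11111111110 (11 bits)
  11 -> 111111111110 (12 bits)
Total length = 10 + 11 + 12 = 33 bits.

Unary([9, 10, 11]) = 111111111011111111110111111111110 (33 bits)


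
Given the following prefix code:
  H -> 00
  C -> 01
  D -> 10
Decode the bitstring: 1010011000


Decoding step by step:
Bits 10 -> D
Bits 10 -> D
Bits 01 -> C
Bits 10 -> D
Bits 00 -> H


Decoded message: DDCDH


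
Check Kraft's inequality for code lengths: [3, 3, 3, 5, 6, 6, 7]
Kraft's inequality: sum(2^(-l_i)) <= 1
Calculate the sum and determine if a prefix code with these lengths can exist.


Sum = 2^(-3) + 2^(-3) + 2^(-3) + 2^(-5) + 2^(-6) + 2^(-6) + 2^(-7)
    = 0.125 + 0.125 + 0.125 + 0.03125 + 0.015625 + 0.015625 + 0.0078125
    = 57/128 = 0.4453125
Since 0.4453125 <= 1, Kraft's inequality IS satisfied.
A prefix code with these lengths CAN exist.

Kraft sum = 0.4453125. Satisfied.


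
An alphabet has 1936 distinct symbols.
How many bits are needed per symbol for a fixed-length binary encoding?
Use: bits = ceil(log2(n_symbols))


log2(1936) = 10.9189
Bracket: 2^10 = 1024 < 1936 <= 2^11 = 2048
So ceil(log2(1936)) = 11

bits = ceil(log2(1936)) = ceil(10.9189) = 11 bits


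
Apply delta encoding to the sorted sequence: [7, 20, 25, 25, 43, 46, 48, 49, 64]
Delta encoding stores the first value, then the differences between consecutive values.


First value: 7
Deltas:
  20 - 7 = 13
  25 - 20 = 5
  25 - 25 = 0
  43 - 25 = 18
  46 - 43 = 3
  48 - 46 = 2
  49 - 48 = 1
  64 - 49 = 15


Delta encoded: [7, 13, 5, 0, 18, 3, 2, 1, 15]


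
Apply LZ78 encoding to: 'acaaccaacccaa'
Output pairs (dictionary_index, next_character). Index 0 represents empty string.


LZ78 encoding steps:
Dictionary: {0: ''}
Step 1: w='' (idx 0), next='a' -> output (0, 'a'), add 'a' as idx 1
Step 2: w='' (idx 0), next='c' -> output (0, 'c'), add 'c' as idx 2
Step 3: w='a' (idx 1), next='a' -> output (1, 'a'), add 'aa' as idx 3
Step 4: w='c' (idx 2), next='c' -> output (2, 'c'), add 'cc' as idx 4
Step 5: w='aa' (idx 3), next='c' -> output (3, 'c'), add 'aac' as idx 5
Step 6: w='cc' (idx 4), next='a' -> output (4, 'a'), add 'cca' as idx 6
Step 7: w='a' (idx 1), end of input -> output (1, '')


Encoded: [(0, 'a'), (0, 'c'), (1, 'a'), (2, 'c'), (3, 'c'), (4, 'a'), (1, '')]


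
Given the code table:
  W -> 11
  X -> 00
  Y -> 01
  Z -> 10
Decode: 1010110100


Decoding:
10 -> Z
10 -> Z
11 -> W
01 -> Y
00 -> X


Result: ZZWYX


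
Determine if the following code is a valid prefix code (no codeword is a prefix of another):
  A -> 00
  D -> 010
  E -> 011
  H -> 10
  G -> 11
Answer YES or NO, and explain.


Checking each pair (does one codeword prefix another?):
  A='00' vs D='010': no prefix
  A='00' vs E='011': no prefix
  A='00' vs H='10': no prefix
  A='00' vs G='11': no prefix
  D='010' vs A='00': no prefix
  D='010' vs E='011': no prefix
  D='010' vs H='10': no prefix
  D='010' vs G='11': no prefix
  E='011' vs A='00': no prefix
  E='011' vs D='010': no prefix
  E='011' vs H='10': no prefix
  E='011' vs G='11': no prefix
  H='10' vs A='00': no prefix
  H='10' vs D='010': no prefix
  H='10' vs E='011': no prefix
  H='10' vs G='11': no prefix
  G='11' vs A='00': no prefix
  G='11' vs D='010': no prefix
  G='11' vs E='011': no prefix
  G='11' vs H='10': no prefix
No violation found over all pairs.

YES -- this is a valid prefix code. No codeword is a prefix of any other codeword.


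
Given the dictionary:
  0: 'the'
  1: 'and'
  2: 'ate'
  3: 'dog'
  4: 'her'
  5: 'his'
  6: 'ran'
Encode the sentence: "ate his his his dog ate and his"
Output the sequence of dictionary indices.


Look up each word in the dictionary:
  'ate' -> 2
  'his' -> 5
  'his' -> 5
  'his' -> 5
  'dog' -> 3
  'ate' -> 2
  'and' -> 1
  'his' -> 5

Encoded: [2, 5, 5, 5, 3, 2, 1, 5]


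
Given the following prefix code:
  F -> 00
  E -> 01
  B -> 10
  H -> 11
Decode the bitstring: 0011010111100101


Decoding step by step:
Bits 00 -> F
Bits 11 -> H
Bits 01 -> E
Bits 01 -> E
Bits 11 -> H
Bits 10 -> B
Bits 01 -> E
Bits 01 -> E


Decoded message: FHEEHBEE


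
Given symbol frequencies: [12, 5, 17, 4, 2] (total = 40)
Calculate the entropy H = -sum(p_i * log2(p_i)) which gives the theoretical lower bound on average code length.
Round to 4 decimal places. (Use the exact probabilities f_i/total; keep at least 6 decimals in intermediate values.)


Per-symbol terms -p_i * log2(p_i) with p_i = f_i/40:
  p = 12/40 = 0.300000: log2(p) = -1.736966, -p*log2(p) = 0.521090
  p = 5/40 = 0.125000: log2(p) = -3.000000, -p*log2(p) = 0.375000
  p = 17/40 = 0.425000: log2(p) = -1.234465, -p*log2(p) = 0.524648
  p = 4/40 = 0.100000: log2(p) = -3.321928, -p*log2(p) = 0.332193
  p = 2/40 = 0.050000: log2(p) = -4.321928, -p*log2(p) = 0.216096
H = 0.521090 + 0.375000 + 0.524648 + 0.332193 + 0.216096 = 1.969027

H = 1.969 bits/symbol
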